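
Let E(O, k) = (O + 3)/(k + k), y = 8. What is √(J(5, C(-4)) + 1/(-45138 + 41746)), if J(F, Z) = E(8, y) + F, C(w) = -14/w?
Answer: √1022423/424 ≈ 2.3848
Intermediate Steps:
E(O, k) = (3 + O)/(2*k) (E(O, k) = (3 + O)/((2*k)) = (3 + O)*(1/(2*k)) = (3 + O)/(2*k))
J(F, Z) = 11/16 + F (J(F, Z) = (½)*(3 + 8)/8 + F = (½)*(⅛)*11 + F = 11/16 + F)
√(J(5, C(-4)) + 1/(-45138 + 41746)) = √((11/16 + 5) + 1/(-45138 + 41746)) = √(91/16 + 1/(-3392)) = √(91/16 - 1/3392) = √(19291/3392) = √1022423/424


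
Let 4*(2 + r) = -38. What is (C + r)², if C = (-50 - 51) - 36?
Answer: 88209/4 ≈ 22052.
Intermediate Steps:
r = -23/2 (r = -2 + (¼)*(-38) = -2 - 19/2 = -23/2 ≈ -11.500)
C = -137 (C = -101 - 36 = -137)
(C + r)² = (-137 - 23/2)² = (-297/2)² = 88209/4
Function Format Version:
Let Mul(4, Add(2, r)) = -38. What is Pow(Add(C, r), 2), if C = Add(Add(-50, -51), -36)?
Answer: Rational(88209, 4) ≈ 22052.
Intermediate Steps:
r = Rational(-23, 2) (r = Add(-2, Mul(Rational(1, 4), -38)) = Add(-2, Rational(-19, 2)) = Rational(-23, 2) ≈ -11.500)
C = -137 (C = Add(-101, -36) = -137)
Pow(Add(C, r), 2) = Pow(Add(-137, Rational(-23, 2)), 2) = Pow(Rational(-297, 2), 2) = Rational(88209, 4)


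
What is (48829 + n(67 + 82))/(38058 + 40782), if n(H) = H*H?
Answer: 7103/7884 ≈ 0.90094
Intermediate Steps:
n(H) = H**2
(48829 + n(67 + 82))/(38058 + 40782) = (48829 + (67 + 82)**2)/(38058 + 40782) = (48829 + 149**2)/78840 = (48829 + 22201)*(1/78840) = 71030*(1/78840) = 7103/7884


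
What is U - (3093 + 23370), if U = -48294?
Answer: -74757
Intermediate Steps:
U - (3093 + 23370) = -48294 - (3093 + 23370) = -48294 - 1*26463 = -48294 - 26463 = -74757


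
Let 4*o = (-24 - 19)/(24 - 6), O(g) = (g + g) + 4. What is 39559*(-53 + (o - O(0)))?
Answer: -164051173/72 ≈ -2.2785e+6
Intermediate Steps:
O(g) = 4 + 2*g (O(g) = 2*g + 4 = 4 + 2*g)
o = -43/72 (o = ((-24 - 19)/(24 - 6))/4 = (-43/18)/4 = (-43*1/18)/4 = (¼)*(-43/18) = -43/72 ≈ -0.59722)
39559*(-53 + (o - O(0))) = 39559*(-53 + (-43/72 - (4 + 2*0))) = 39559*(-53 + (-43/72 - (4 + 0))) = 39559*(-53 + (-43/72 - 1*4)) = 39559*(-53 + (-43/72 - 4)) = 39559*(-53 - 331/72) = 39559*(-4147/72) = -164051173/72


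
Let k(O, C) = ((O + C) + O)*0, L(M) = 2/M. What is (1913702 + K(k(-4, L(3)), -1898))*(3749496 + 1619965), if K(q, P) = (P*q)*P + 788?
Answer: 10279779389890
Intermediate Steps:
k(O, C) = 0 (k(O, C) = ((C + O) + O)*0 = (C + 2*O)*0 = 0)
K(q, P) = 788 + q*P² (K(q, P) = q*P² + 788 = 788 + q*P²)
(1913702 + K(k(-4, L(3)), -1898))*(3749496 + 1619965) = (1913702 + (788 + 0*(-1898)²))*(3749496 + 1619965) = (1913702 + (788 + 0*3602404))*5369461 = (1913702 + (788 + 0))*5369461 = (1913702 + 788)*5369461 = 1914490*5369461 = 10279779389890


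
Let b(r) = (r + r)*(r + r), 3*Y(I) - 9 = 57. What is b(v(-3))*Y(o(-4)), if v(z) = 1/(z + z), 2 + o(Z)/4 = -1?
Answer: 22/9 ≈ 2.4444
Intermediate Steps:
o(Z) = -12 (o(Z) = -8 + 4*(-1) = -8 - 4 = -12)
Y(I) = 22 (Y(I) = 3 + (⅓)*57 = 3 + 19 = 22)
v(z) = 1/(2*z)
b(r) = 4*r² (b(r) = (2*r)*(2*r) = 4*r²)
b(v(-3))*Y(o(-4)) = (4*((½)/(-3))²)*22 = (4*((½)*(-⅓))²)*22 = (4*(-⅙)²)*22 = (4*(1/36))*22 = (⅑)*22 = 22/9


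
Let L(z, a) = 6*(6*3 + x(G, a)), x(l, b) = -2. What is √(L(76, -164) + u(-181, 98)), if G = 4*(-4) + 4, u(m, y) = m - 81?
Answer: I*√166 ≈ 12.884*I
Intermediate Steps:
u(m, y) = -81 + m
G = -12 (G = -16 + 4 = -12)
L(z, a) = 96 (L(z, a) = 6*(6*3 - 2) = 6*(18 - 2) = 6*16 = 96)
√(L(76, -164) + u(-181, 98)) = √(96 + (-81 - 181)) = √(96 - 262) = √(-166) = I*√166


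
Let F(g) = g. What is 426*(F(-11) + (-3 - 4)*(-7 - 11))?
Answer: 48990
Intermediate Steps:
426*(F(-11) + (-3 - 4)*(-7 - 11)) = 426*(-11 + (-3 - 4)*(-7 - 11)) = 426*(-11 - 7*(-18)) = 426*(-11 + 126) = 426*115 = 48990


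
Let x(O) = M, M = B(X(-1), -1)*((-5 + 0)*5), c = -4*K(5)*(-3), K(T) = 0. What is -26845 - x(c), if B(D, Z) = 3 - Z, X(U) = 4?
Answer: -26745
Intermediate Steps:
c = 0 (c = -4*0*(-3) = 0*(-3) = 0)
M = -100 (M = (3 - 1*(-1))*((-5 + 0)*5) = (3 + 1)*(-5*5) = 4*(-25) = -100)
x(O) = -100
-26845 - x(c) = -26845 - 1*(-100) = -26845 + 100 = -26745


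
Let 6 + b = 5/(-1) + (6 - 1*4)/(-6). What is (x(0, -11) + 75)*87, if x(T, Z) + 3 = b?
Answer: 5278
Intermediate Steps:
b = -34/3 (b = -6 + (5/(-1) + (6 - 1*4)/(-6)) = -6 + (5*(-1) + (6 - 4)*(-⅙)) = -6 + (-5 + 2*(-⅙)) = -6 + (-5 - ⅓) = -6 - 16/3 = -34/3 ≈ -11.333)
x(T, Z) = -43/3 (x(T, Z) = -3 - 34/3 = -43/3)
(x(0, -11) + 75)*87 = (-43/3 + 75)*87 = (182/3)*87 = 5278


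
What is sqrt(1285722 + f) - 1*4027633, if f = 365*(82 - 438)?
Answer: -4027633 + sqrt(1155782) ≈ -4.0266e+6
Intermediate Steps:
f = -129940 (f = 365*(-356) = -129940)
sqrt(1285722 + f) - 1*4027633 = sqrt(1285722 - 129940) - 1*4027633 = sqrt(1155782) - 4027633 = -4027633 + sqrt(1155782)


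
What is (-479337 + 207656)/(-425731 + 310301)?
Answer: 271681/115430 ≈ 2.3536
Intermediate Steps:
(-479337 + 207656)/(-425731 + 310301) = -271681/(-115430) = -271681*(-1/115430) = 271681/115430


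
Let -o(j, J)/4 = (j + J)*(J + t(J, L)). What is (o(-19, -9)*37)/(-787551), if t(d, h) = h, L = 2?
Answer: 29008/787551 ≈ 0.036833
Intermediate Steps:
o(j, J) = -4*(2 + J)*(J + j) (o(j, J) = -4*(j + J)*(J + 2) = -4*(J + j)*(2 + J) = -4*(2 + J)*(J + j))
(o(-19, -9)*37)/(-787551) = ((-8*(-9) - 8*(-19) - 4*(-9)**2 - 4*(-9)*(-19))*37)/(-787551) = ((72 + 152 - 4*81 - 684)*37)*(-1/787551) = ((72 + 152 - 324 - 684)*37)*(-1/787551) = -784*37*(-1/787551) = -29008*(-1/787551) = 29008/787551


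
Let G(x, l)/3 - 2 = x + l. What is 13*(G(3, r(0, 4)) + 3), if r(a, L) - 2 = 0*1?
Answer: 312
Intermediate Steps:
r(a, L) = 2 (r(a, L) = 2 + 0*1 = 2 + 0 = 2)
G(x, l) = 6 + 3*l + 3*x (G(x, l) = 6 + 3*(x + l) = 6 + 3*(l + x) = 6 + (3*l + 3*x) = 6 + 3*l + 3*x)
13*(G(3, r(0, 4)) + 3) = 13*((6 + 3*2 + 3*3) + 3) = 13*((6 + 6 + 9) + 3) = 13*(21 + 3) = 13*24 = 312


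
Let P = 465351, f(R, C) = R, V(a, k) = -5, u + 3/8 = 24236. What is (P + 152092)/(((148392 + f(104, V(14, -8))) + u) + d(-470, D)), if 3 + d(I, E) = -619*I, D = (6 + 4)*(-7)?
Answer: 4939544/3709269 ≈ 1.3317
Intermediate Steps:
u = 193885/8 (u = -3/8 + 24236 = 193885/8 ≈ 24236.)
D = -70 (D = 10*(-7) = -70)
d(I, E) = -3 - 619*I
(P + 152092)/(((148392 + f(104, V(14, -8))) + u) + d(-470, D)) = (465351 + 152092)/(((148392 + 104) + 193885/8) + (-3 - 619*(-470))) = 617443/((148496 + 193885/8) + (-3 + 290930)) = 617443/(1381853/8 + 290927) = 617443/(3709269/8) = 617443*(8/3709269) = 4939544/3709269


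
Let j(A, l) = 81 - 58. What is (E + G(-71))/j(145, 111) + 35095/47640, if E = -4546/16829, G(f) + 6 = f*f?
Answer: 810019203905/3687974376 ≈ 219.64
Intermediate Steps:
j(A, l) = 23
G(f) = -6 + f**2 (G(f) = -6 + f*f = -6 + f**2)
E = -4546/16829 (E = -4546*1/16829 = -4546/16829 ≈ -0.27013)
(E + G(-71))/j(145, 111) + 35095/47640 = (-4546/16829 + (-6 + (-71)**2))/23 + 35095/47640 = (-4546/16829 + (-6 + 5041))*(1/23) + 35095*(1/47640) = (-4546/16829 + 5035)*(1/23) + 7019/9528 = (84729469/16829)*(1/23) + 7019/9528 = 84729469/387067 + 7019/9528 = 810019203905/3687974376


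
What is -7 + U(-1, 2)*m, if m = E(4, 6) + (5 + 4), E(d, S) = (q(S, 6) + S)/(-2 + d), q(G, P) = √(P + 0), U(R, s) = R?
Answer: -19 - √6/2 ≈ -20.225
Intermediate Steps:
q(G, P) = √P
E(d, S) = (S + √6)/(-2 + d) (E(d, S) = (√6 + S)/(-2 + d) = (S + √6)/(-2 + d))
m = 12 + √6/2 (m = (6 + √6)/(-2 + 4) + (5 + 4) = (6 + √6)/2 + 9 = (3 + √6/2) + 9 = 12 + √6/2 ≈ 13.225)
-7 + U(-1, 2)*m = -7 - (12 + √6/2) = -7 + (-12 - √6/2) = -19 - √6/2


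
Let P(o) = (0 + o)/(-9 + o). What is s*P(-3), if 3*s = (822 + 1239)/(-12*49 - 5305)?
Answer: -687/23572 ≈ -0.029145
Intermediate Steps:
P(o) = o/(-9 + o)
s = -687/5893 (s = ((822 + 1239)/(-12*49 - 5305))/3 = (2061/(-588 - 5305))/3 = (2061/(-5893))/3 = (2061*(-1/5893))/3 = (⅓)*(-2061/5893) = -687/5893 ≈ -0.11658)
s*P(-3) = -(-2061)/(5893*(-9 - 3)) = -(-2061)/(5893*(-12)) = -(-2061)*(-1)/(5893*12) = -687/5893*¼ = -687/23572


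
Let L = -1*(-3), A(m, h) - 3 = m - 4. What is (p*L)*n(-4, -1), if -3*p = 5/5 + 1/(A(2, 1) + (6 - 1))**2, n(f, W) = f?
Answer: 37/9 ≈ 4.1111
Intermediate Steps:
A(m, h) = -1 + m (A(m, h) = 3 + (m - 4) = 3 + (-4 + m) = -1 + m)
p = -37/108 (p = -(5/5 + 1/((-1 + 2) + (6 - 1))**2)/3 = -(5*(1/5) + 1/(1 + 5)**2)/3 = -(1 + 1/6**2)/3 = -(1 + 1/36)/3 = -1/3*37/36 = -37/108 ≈ -0.34259)
L = 3
(p*L)*n(-4, -1) = -37/108*3*(-4) = -37/36*(-4) = 37/9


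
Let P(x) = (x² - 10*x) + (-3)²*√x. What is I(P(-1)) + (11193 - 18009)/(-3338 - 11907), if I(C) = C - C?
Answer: 6816/15245 ≈ 0.44710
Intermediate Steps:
P(x) = x² - 10*x + 9*√x (P(x) = (x² - 10*x) + 9*√x = x² - 10*x + 9*√x)
I(C) = 0
I(P(-1)) + (11193 - 18009)/(-3338 - 11907) = 0 + (11193 - 18009)/(-3338 - 11907) = 0 - 6816/(-15245) = 0 - 6816*(-1/15245) = 0 + 6816/15245 = 6816/15245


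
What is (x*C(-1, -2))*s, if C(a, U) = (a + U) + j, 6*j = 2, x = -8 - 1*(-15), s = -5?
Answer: 280/3 ≈ 93.333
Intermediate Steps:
x = 7 (x = -8 + 15 = 7)
j = ⅓ (j = (⅙)*2 = ⅓ ≈ 0.33333)
C(a, U) = ⅓ + U + a (C(a, U) = (a + U) + ⅓ = (U + a) + ⅓ = ⅓ + U + a)
(x*C(-1, -2))*s = (7*(⅓ - 2 - 1))*(-5) = (7*(-8/3))*(-5) = -56/3*(-5) = 280/3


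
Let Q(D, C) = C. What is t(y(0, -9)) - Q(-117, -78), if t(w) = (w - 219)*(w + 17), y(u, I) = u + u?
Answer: -3645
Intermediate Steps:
y(u, I) = 2*u
t(w) = (-219 + w)*(17 + w)
t(y(0, -9)) - Q(-117, -78) = (-3723 + (2*0)² - 404*0) - 1*(-78) = (-3723 + 0² - 202*0) + 78 = (-3723 + 0 + 0) + 78 = -3723 + 78 = -3645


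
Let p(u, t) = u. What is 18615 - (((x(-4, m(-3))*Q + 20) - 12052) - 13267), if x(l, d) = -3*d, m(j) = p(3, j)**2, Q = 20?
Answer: 44454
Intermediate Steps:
m(j) = 9 (m(j) = 3**2 = 9)
18615 - (((x(-4, m(-3))*Q + 20) - 12052) - 13267) = 18615 - (((-3*9*20 + 20) - 12052) - 13267) = 18615 - (((-27*20 + 20) - 12052) - 13267) = 18615 - (((-540 + 20) - 12052) - 13267) = 18615 - ((-520 - 12052) - 13267) = 18615 - (-12572 - 13267) = 18615 - 1*(-25839) = 18615 + 25839 = 44454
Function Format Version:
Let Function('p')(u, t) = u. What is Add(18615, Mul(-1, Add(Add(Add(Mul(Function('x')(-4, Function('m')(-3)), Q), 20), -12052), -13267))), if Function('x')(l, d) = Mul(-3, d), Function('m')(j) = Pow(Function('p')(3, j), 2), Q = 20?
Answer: 44454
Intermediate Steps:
Function('m')(j) = 9 (Function('m')(j) = Pow(3, 2) = 9)
Add(18615, Mul(-1, Add(Add(Add(Mul(Function('x')(-4, Function('m')(-3)), Q), 20), -12052), -13267))) = Add(18615, Mul(-1, Add(Add(Add(Mul(Mul(-3, 9), 20), 20), -12052), -13267))) = Add(18615, Mul(-1, Add(Add(Add(Mul(-27, 20), 20), -12052), -13267))) = Add(18615, Mul(-1, Add(Add(Add(-540, 20), -12052), -13267))) = Add(18615, Mul(-1, Add(Add(-520, -12052), -13267))) = Add(18615, Mul(-1, Add(-12572, -13267))) = Add(18615, Mul(-1, -25839)) = Add(18615, 25839) = 44454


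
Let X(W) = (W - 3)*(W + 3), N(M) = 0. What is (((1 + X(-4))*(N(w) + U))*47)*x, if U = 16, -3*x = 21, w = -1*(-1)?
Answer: -42112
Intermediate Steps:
w = 1
x = -7 (x = -⅓*21 = -7)
X(W) = (-3 + W)*(3 + W)
(((1 + X(-4))*(N(w) + U))*47)*x = (((1 + (-9 + (-4)²))*(0 + 16))*47)*(-7) = (((1 + (-9 + 16))*16)*47)*(-7) = (((1 + 7)*16)*47)*(-7) = ((8*16)*47)*(-7) = (128*47)*(-7) = 6016*(-7) = -42112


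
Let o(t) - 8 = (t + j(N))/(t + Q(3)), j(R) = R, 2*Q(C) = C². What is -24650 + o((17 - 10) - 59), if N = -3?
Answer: -468176/19 ≈ -24641.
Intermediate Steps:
Q(C) = C²/2
o(t) = 8 + (-3 + t)/(9/2 + t) (o(t) = 8 + (t - 3)/(t + (½)*3²) = 8 + (-3 + t)/(t + (½)*9) = 8 + (-3 + t)/(t + 9/2) = 8 + (-3 + t)/(9/2 + t))
-24650 + o((17 - 10) - 59) = -24650 + 6*(11 + 3*((17 - 10) - 59))/(9 + 2*((17 - 10) - 59)) = -24650 + 6*(11 + 3*(7 - 59))/(9 + 2*(7 - 59)) = -24650 + 6*(11 + 3*(-52))/(9 + 2*(-52)) = -24650 + 6*(11 - 156)/(9 - 104) = -24650 + 6*(-145)/(-95) = -24650 + 6*(-1/95)*(-145) = -24650 + 174/19 = -468176/19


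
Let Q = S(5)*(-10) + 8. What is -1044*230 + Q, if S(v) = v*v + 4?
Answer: -240402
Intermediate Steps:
S(v) = 4 + v² (S(v) = v² + 4 = 4 + v²)
Q = -282 (Q = (4 + 5²)*(-10) + 8 = (4 + 25)*(-10) + 8 = 29*(-10) + 8 = -290 + 8 = -282)
-1044*230 + Q = -1044*230 - 282 = -240120 - 282 = -240402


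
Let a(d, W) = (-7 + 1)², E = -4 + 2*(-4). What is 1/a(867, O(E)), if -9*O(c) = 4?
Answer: 1/36 ≈ 0.027778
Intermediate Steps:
E = -12 (E = -4 - 8 = -12)
O(c) = -4/9 (O(c) = -⅑*4 = -4/9)
a(d, W) = 36 (a(d, W) = (-6)² = 36)
1/a(867, O(E)) = 1/36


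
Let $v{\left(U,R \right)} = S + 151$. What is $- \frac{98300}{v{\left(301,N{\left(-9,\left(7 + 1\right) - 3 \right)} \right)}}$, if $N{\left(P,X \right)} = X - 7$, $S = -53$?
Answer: $- \frac{49150}{49} \approx -1003.1$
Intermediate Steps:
$N{\left(P,X \right)} = -7 + X$
$v{\left(U,R \right)} = 98$ ($v{\left(U,R \right)} = -53 + 151 = 98$)
$- \frac{98300}{v{\left(301,N{\left(-9,\left(7 + 1\right) - 3 \right)} \right)}} = - \frac{98300}{98} = \left(-98300\right) \frac{1}{98} = - \frac{49150}{49}$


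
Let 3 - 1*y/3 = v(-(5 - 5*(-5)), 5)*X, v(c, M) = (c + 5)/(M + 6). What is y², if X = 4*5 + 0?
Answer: 2556801/121 ≈ 21131.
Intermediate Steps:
X = 20 (X = 20 + 0 = 20)
v(c, M) = (5 + c)/(6 + M)
y = 1599/11 (y = 9 - 3*(5 - (5 - 5*(-5)))/(6 + 5)*20 = 9 - 3*(5 - (5 + 25))/11*20 = 9 - 3*(5 - 1*30)/11*20 = 9 - 3*(5 - 30)/11*20 = 9 - 3*(1/11)*(-25)*20 = 9 - (-75)*20/11 = 9 - 3*(-500/11) = 9 + 1500/11 = 1599/11 ≈ 145.36)
y² = (1599/11)² = 2556801/121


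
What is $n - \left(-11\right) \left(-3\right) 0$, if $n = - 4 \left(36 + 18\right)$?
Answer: $-216$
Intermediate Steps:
$n = -216$ ($n = \left(-4\right) 54 = -216$)
$n - \left(-11\right) \left(-3\right) 0 = -216 - \left(-11\right) \left(-3\right) 0 = -216 - 33 \cdot 0 = -216 - 0 = -216 + 0 = -216$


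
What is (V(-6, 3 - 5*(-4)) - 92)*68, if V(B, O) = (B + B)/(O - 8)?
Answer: -31552/5 ≈ -6310.4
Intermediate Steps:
V(B, O) = 2*B/(-8 + O) (V(B, O) = (2*B)/(-8 + O) = 2*B/(-8 + O))
(V(-6, 3 - 5*(-4)) - 92)*68 = (2*(-6)/(-8 + (3 - 5*(-4))) - 92)*68 = (2*(-6)/(-8 + (3 + 20)) - 92)*68 = (2*(-6)/(-8 + 23) - 92)*68 = (2*(-6)/15 - 92)*68 = (2*(-6)*(1/15) - 92)*68 = (-4/5 - 92)*68 = -464/5*68 = -31552/5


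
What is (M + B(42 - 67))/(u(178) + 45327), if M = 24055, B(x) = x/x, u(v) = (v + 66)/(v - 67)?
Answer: 2670216/5031541 ≈ 0.53069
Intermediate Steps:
u(v) = (66 + v)/(-67 + v)
B(x) = 1
(M + B(42 - 67))/(u(178) + 45327) = (24055 + 1)/((66 + 178)/(-67 + 178) + 45327) = 24056/(244/111 + 45327) = 24056/(5031541/111) = 24056*(111/5031541) = 2670216/5031541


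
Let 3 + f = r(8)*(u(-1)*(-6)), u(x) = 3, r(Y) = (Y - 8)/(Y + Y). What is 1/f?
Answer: -⅓ ≈ -0.33333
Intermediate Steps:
r(Y) = (-8 + Y)/(2*Y) (r(Y) = (-8 + Y)/((2*Y)) = (-8 + Y)*(1/(2*Y)) = (-8 + Y)/(2*Y))
f = -3 (f = -3 + ((½)*(-8 + 8)/8)*(3*(-6)) = -3 + ((½)*(⅛)*0)*(-18) = -3 + 0*(-18) = -3 + 0 = -3)
1/f = 1/(-3) = -⅓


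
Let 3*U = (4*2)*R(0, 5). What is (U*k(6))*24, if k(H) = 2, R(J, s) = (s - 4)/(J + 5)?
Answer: 128/5 ≈ 25.600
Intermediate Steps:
R(J, s) = (-4 + s)/(5 + J)
U = 8/15 (U = ((4*2)*((-4 + 5)/(5 + 0)))/3 = (8*(1/5))/3 = (8*((⅕)*1))/3 = (8*(⅕))/3 = (⅓)*(8/5) = 8/15 ≈ 0.53333)
(U*k(6))*24 = ((8/15)*2)*24 = (16/15)*24 = 128/5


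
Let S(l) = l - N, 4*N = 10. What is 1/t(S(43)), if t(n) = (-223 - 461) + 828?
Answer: 1/144 ≈ 0.0069444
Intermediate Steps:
N = 5/2 (N = (¼)*10 = 5/2 ≈ 2.5000)
S(l) = -5/2 + l (S(l) = l - 1*5/2 = l - 5/2 = -5/2 + l)
t(n) = 144 (t(n) = -684 + 828 = 144)
1/t(S(43)) = 1/144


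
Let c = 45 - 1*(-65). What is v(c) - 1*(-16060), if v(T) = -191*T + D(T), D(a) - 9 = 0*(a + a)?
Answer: -4941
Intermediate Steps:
D(a) = 9 (D(a) = 9 + 0*(a + a) = 9 + 0*(2*a) = 9 + 0 = 9)
c = 110 (c = 45 + 65 = 110)
v(T) = 9 - 191*T (v(T) = -191*T + 9 = 9 - 191*T)
v(c) - 1*(-16060) = (9 - 191*110) - 1*(-16060) = (9 - 21010) + 16060 = -21001 + 16060 = -4941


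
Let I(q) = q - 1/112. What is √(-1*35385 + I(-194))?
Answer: 3*I*√3099327/28 ≈ 188.62*I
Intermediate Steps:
I(q) = -1/112 + q (I(q) = q - 1*1/112 = q - 1/112 = -1/112 + q)
√(-1*35385 + I(-194)) = √(-1*35385 + (-1/112 - 194)) = √(-35385 - 21729/112) = √(-3984849/112) = 3*I*√3099327/28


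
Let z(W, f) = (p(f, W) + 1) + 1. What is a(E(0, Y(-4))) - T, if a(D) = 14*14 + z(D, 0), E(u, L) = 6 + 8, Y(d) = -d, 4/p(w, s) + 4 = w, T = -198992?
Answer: 199189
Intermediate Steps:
p(w, s) = 4/(-4 + w)
z(W, f) = 2 + 4/(-4 + f) (z(W, f) = (4/(-4 + f) + 1) + 1 = (1 + 4/(-4 + f)) + 1 = 2 + 4/(-4 + f))
E(u, L) = 14
a(D) = 197 (a(D) = 14*14 + 2*(-2 + 0)/(-4 + 0) = 196 + 2*(-2)/(-4) = 196 + 2*(-1/4)*(-2) = 196 + 1 = 197)
a(E(0, Y(-4))) - T = 197 - 1*(-198992) = 197 + 198992 = 199189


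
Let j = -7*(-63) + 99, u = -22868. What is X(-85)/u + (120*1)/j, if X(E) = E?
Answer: 46501/205812 ≈ 0.22594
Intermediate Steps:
j = 540 (j = 441 + 99 = 540)
X(-85)/u + (120*1)/j = -85/(-22868) + (120*1)/540 = -85*(-1/22868) + 120*(1/540) = 85/22868 + 2/9 = 46501/205812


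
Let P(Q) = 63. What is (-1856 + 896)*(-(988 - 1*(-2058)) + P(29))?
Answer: 2863680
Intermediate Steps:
(-1856 + 896)*(-(988 - 1*(-2058)) + P(29)) = (-1856 + 896)*(-(988 - 1*(-2058)) + 63) = -960*(-(988 + 2058) + 63) = -960*(-1*3046 + 63) = -960*(-3046 + 63) = -960*(-2983) = 2863680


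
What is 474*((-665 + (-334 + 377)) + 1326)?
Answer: 333696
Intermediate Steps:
474*((-665 + (-334 + 377)) + 1326) = 474*((-665 + 43) + 1326) = 474*(-622 + 1326) = 474*704 = 333696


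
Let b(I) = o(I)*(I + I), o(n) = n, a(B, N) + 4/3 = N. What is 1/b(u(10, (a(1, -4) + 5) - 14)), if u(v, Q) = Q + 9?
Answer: 9/512 ≈ 0.017578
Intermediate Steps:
a(B, N) = -4/3 + N
u(v, Q) = 9 + Q
b(I) = 2*I**2 (b(I) = I*(I + I) = I*(2*I) = 2*I**2)
1/b(u(10, (a(1, -4) + 5) - 14)) = 1/(2*(9 + (((-4/3 - 4) + 5) - 14))**2) = 1/(2*(9 + ((-16/3 + 5) - 14))**2) = 1/(2*(9 + (-1/3 - 14))**2) = 1/(2*(9 - 43/3)**2) = 1/(2*(-16/3)**2) = 1/(2*(256/9)) = 1/(512/9) = 9/512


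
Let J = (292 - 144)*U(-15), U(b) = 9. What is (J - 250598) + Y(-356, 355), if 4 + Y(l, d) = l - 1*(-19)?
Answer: -249607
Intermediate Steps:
J = 1332 (J = (292 - 144)*9 = 148*9 = 1332)
Y(l, d) = 15 + l (Y(l, d) = -4 + (l - 1*(-19)) = -4 + (l + 19) = -4 + (19 + l) = 15 + l)
(J - 250598) + Y(-356, 355) = (1332 - 250598) + (15 - 356) = -249266 - 341 = -249607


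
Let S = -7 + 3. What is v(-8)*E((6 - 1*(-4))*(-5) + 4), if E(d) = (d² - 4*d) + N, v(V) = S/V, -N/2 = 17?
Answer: 1133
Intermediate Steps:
N = -34 (N = -2*17 = -34)
S = -4
v(V) = -4/V
E(d) = -34 + d² - 4*d (E(d) = (d² - 4*d) - 34 = -34 + d² - 4*d)
v(-8)*E((6 - 1*(-4))*(-5) + 4) = (-4/(-8))*(-34 + ((6 - 1*(-4))*(-5) + 4)² - 4*((6 - 1*(-4))*(-5) + 4)) = (-4*(-⅛))*(-34 + ((6 + 4)*(-5) + 4)² - 4*((6 + 4)*(-5) + 4)) = (-34 + (10*(-5) + 4)² - 4*(10*(-5) + 4))/2 = (-34 + (-50 + 4)² - 4*(-50 + 4))/2 = (-34 + (-46)² - 4*(-46))/2 = (-34 + 2116 + 184)/2 = (½)*2266 = 1133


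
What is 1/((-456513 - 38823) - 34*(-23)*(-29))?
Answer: -1/518014 ≈ -1.9304e-6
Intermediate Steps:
1/((-456513 - 38823) - 34*(-23)*(-29)) = 1/(-495336 + 782*(-29)) = 1/(-495336 - 22678) = 1/(-518014) = -1/518014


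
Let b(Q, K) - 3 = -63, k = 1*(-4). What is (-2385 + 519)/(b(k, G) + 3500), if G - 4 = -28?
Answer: -933/1720 ≈ -0.54244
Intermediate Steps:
k = -4
G = -24 (G = 4 - 28 = -24)
b(Q, K) = -60 (b(Q, K) = 3 - 63 = -60)
(-2385 + 519)/(b(k, G) + 3500) = (-2385 + 519)/(-60 + 3500) = -1866/3440 = -1866*1/3440 = -933/1720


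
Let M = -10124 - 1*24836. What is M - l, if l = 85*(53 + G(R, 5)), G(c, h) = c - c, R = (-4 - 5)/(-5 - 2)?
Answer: -39465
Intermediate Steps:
R = 9/7 (R = -9/(-7) = -9*(-⅐) = 9/7 ≈ 1.2857)
G(c, h) = 0
M = -34960 (M = -10124 - 24836 = -34960)
l = 4505 (l = 85*(53 + 0) = 85*53 = 4505)
M - l = -34960 - 1*4505 = -34960 - 4505 = -39465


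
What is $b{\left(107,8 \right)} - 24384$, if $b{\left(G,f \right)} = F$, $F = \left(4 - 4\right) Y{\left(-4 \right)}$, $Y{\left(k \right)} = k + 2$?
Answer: $-24384$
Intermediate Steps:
$Y{\left(k \right)} = 2 + k$
$F = 0$ ($F = \left(4 - 4\right) \left(2 - 4\right) = 0 \left(-2\right) = 0$)
$b{\left(G,f \right)} = 0$
$b{\left(107,8 \right)} - 24384 = 0 - 24384 = -24384$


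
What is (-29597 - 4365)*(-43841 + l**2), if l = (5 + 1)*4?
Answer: 1469365930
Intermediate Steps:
l = 24 (l = 6*4 = 24)
(-29597 - 4365)*(-43841 + l**2) = (-29597 - 4365)*(-43841 + 24**2) = -33962*(-43841 + 576) = -33962*(-43265) = 1469365930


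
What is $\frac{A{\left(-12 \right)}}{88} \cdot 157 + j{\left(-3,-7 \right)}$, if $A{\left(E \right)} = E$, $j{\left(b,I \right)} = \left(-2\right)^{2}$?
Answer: $- \frac{383}{22} \approx -17.409$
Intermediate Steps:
$j{\left(b,I \right)} = 4$
$\frac{A{\left(-12 \right)}}{88} \cdot 157 + j{\left(-3,-7 \right)} = - \frac{12}{88} \cdot 157 + 4 = \left(-12\right) \frac{1}{88} \cdot 157 + 4 = \left(- \frac{3}{22}\right) 157 + 4 = - \frac{471}{22} + 4 = - \frac{383}{22}$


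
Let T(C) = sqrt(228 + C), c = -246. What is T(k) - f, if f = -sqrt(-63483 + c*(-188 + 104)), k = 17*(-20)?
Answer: I*(sqrt(42819) + 4*sqrt(7)) ≈ 217.51*I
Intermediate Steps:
k = -340
f = -I*sqrt(42819) (f = -sqrt(-63483 - 246*(-188 + 104)) = -sqrt(-63483 - 246*(-84)) = -sqrt(-63483 + 20664) = -sqrt(-42819) = -I*sqrt(42819) ≈ -206.93*I)
T(k) - f = sqrt(228 - 340) - (-1)*I*sqrt(42819) = sqrt(-112) + I*sqrt(42819) = 4*I*sqrt(7) + I*sqrt(42819) = I*sqrt(42819) + 4*I*sqrt(7)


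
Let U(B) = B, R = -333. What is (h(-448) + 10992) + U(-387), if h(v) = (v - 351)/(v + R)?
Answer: 8283304/781 ≈ 10606.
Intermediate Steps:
h(v) = (-351 + v)/(-333 + v) (h(v) = (v - 351)/(v - 333) = (-351 + v)/(-333 + v))
(h(-448) + 10992) + U(-387) = ((-351 - 448)/(-333 - 448) + 10992) - 387 = (-799/(-781) + 10992) - 387 = (-1/781*(-799) + 10992) - 387 = (799/781 + 10992) - 387 = 8585551/781 - 387 = 8283304/781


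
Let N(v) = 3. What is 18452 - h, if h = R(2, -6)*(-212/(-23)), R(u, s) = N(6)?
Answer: 423760/23 ≈ 18424.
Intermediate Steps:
R(u, s) = 3
h = 636/23 (h = 3*(-212/(-23)) = 3*(-212*(-1/23)) = 3*(212/23) = 636/23 ≈ 27.652)
18452 - h = 18452 - 1*636/23 = 18452 - 636/23 = 423760/23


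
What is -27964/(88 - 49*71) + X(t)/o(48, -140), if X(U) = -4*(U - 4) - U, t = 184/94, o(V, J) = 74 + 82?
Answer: 51505555/6215703 ≈ 8.2864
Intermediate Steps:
o(V, J) = 156
t = 92/47 (t = 184*(1/94) = 92/47 ≈ 1.9574)
X(U) = 16 - 5*U (X(U) = -4*(-4 + U) - U = (16 - 4*U) - U = 16 - 5*U)
-27964/(88 - 49*71) + X(t)/o(48, -140) = -27964/(88 - 49*71) + (16 - 5*92/47)/156 = -27964/(88 - 3479) + (16 - 460/47)*(1/156) = -27964/(-3391) + (292/47)*(1/156) = -27964*(-1/3391) + 73/1833 = 27964/3391 + 73/1833 = 51505555/6215703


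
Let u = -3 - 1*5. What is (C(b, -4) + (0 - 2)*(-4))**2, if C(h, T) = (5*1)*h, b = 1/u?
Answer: 3481/64 ≈ 54.391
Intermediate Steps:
u = -8 (u = -3 - 5 = -8)
b = -1/8 (b = 1/(-8) = -1/8 ≈ -0.12500)
C(h, T) = 5*h
(C(b, -4) + (0 - 2)*(-4))**2 = (5*(-1/8) + (0 - 2)*(-4))**2 = (-5/8 - 2*(-4))**2 = (-5/8 + 8)**2 = (59/8)**2 = 3481/64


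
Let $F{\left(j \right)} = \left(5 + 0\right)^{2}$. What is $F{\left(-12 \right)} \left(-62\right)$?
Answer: $-1550$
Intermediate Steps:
$F{\left(j \right)} = 25$ ($F{\left(j \right)} = 5^{2} = 25$)
$F{\left(-12 \right)} \left(-62\right) = 25 \left(-62\right) = -1550$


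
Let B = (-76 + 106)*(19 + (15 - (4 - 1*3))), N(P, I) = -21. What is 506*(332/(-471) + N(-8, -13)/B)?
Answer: -865237/2355 ≈ -367.40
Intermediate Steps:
B = 990 (B = 30*(19 + (15 - (4 - 3))) = 30*(19 + (15 - 1*1)) = 30*(19 + (15 - 1)) = 30*(19 + 14) = 30*33 = 990)
506*(332/(-471) + N(-8, -13)/B) = 506*(332/(-471) - 21/990) = 506*(332*(-1/471) - 21*1/990) = 506*(-332/471 - 7/330) = 506*(-37619/51810) = -865237/2355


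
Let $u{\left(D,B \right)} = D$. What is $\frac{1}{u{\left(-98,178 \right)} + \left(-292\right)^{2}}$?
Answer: $\frac{1}{85166} \approx 1.1742 \cdot 10^{-5}$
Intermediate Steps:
$\frac{1}{u{\left(-98,178 \right)} + \left(-292\right)^{2}} = \frac{1}{-98 + \left(-292\right)^{2}} = \frac{1}{-98 + 85264} = \frac{1}{85166}$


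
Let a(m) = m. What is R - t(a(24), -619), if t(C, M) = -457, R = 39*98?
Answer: 4279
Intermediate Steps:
R = 3822
R - t(a(24), -619) = 3822 - 1*(-457) = 3822 + 457 = 4279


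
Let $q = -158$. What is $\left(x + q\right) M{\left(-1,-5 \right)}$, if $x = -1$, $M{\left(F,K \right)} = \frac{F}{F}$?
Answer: $-159$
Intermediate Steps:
$M{\left(F,K \right)} = 1$
$\left(x + q\right) M{\left(-1,-5 \right)} = \left(-1 - 158\right) 1 = \left(-159\right) 1 = -159$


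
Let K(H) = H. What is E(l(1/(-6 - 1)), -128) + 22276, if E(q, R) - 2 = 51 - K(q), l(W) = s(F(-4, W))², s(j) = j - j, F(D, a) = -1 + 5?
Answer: 22329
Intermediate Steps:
F(D, a) = 4
s(j) = 0
l(W) = 0 (l(W) = 0² = 0)
E(q, R) = 53 - q (E(q, R) = 2 + (51 - q) = 53 - q)
E(l(1/(-6 - 1)), -128) + 22276 = (53 - 1*0) + 22276 = (53 + 0) + 22276 = 53 + 22276 = 22329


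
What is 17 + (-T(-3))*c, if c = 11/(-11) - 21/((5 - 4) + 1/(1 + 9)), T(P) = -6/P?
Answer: 629/11 ≈ 57.182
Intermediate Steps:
c = -221/11 (c = 11*(-1/11) - 21/(1 + 1/10) = -1 - 21/(1 + ⅒) = -1 - 21/11/10 = -1 - 21*10/11 = -1 - 210/11 = -221/11 ≈ -20.091)
17 + (-T(-3))*c = 17 - (-6)/(-3)*(-221/11) = 17 - (-6)*(-1)/3*(-221/11) = 17 - 1*2*(-221/11) = 17 - 2*(-221/11) = 17 + 442/11 = 629/11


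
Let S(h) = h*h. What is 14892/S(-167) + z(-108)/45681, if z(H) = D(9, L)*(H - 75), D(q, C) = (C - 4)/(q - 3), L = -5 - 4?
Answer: 1382678881/2547994818 ≈ 0.54265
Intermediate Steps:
L = -9
S(h) = h**2
D(q, C) = (-4 + C)/(-3 + q)
z(H) = 325/2 - 13*H/6 (z(H) = ((-4 - 9)/(-3 + 9))*(H - 75) = (-13/6)*(-75 + H) = ((1/6)*(-13))*(-75 + H) = -13*(-75 + H)/6 = 325/2 - 13*H/6)
14892/S(-167) + z(-108)/45681 = 14892/((-167)**2) + (325/2 - 13/6*(-108))/45681 = 14892/27889 + (325/2 + 234)*(1/45681) = 14892*(1/27889) + (793/2)*(1/45681) = 14892/27889 + 793/91362 = 1382678881/2547994818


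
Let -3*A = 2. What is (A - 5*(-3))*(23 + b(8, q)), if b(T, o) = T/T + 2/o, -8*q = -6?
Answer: 3440/9 ≈ 382.22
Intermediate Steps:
q = 3/4 (q = -1/8*(-6) = 3/4 ≈ 0.75000)
A = -2/3 (A = -1/3*2 = -2/3 ≈ -0.66667)
b(T, o) = 1 + 2/o
(A - 5*(-3))*(23 + b(8, q)) = (-2/3 - 5*(-3))*(23 + (2 + 3/4)/(3/4)) = (-2/3 + 15)*(23 + (4/3)*(11/4)) = 43*(23 + 11/3)/3 = (43/3)*(80/3) = 3440/9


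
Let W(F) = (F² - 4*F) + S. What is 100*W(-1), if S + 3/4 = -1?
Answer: 325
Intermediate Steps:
S = -7/4 (S = -¾ - 1 = -7/4 ≈ -1.7500)
W(F) = -7/4 + F² - 4*F (W(F) = (F² - 4*F) - 7/4 = -7/4 + F² - 4*F)
100*W(-1) = 100*(-7/4 + (-1)² - 4*(-1)) = 100*(-7/4 + 1 + 4) = 100*(13/4) = 325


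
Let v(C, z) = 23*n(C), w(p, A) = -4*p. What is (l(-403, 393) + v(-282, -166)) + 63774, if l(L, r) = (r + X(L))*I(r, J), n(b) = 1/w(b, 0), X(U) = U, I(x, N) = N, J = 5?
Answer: 71880695/1128 ≈ 63724.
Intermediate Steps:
n(b) = -1/(4*b) (n(b) = 1/(-4*b) = -1/(4*b))
l(L, r) = 5*L + 5*r (l(L, r) = (r + L)*5 = (L + r)*5 = 5*L + 5*r)
v(C, z) = -23/(4*C) (v(C, z) = 23*(-1/(4*C)) = -23/(4*C))
(l(-403, 393) + v(-282, -166)) + 63774 = ((5*(-403) + 5*393) - 23/4/(-282)) + 63774 = ((-2015 + 1965) - 23/4*(-1/282)) + 63774 = (-50 + 23/1128) + 63774 = -56377/1128 + 63774 = 71880695/1128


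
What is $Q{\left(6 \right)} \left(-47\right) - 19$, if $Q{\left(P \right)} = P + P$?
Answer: $-583$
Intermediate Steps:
$Q{\left(P \right)} = 2 P$
$Q{\left(6 \right)} \left(-47\right) - 19 = 2 \cdot 6 \left(-47\right) - 19 = 12 \left(-47\right) - 19 = -564 - 19 = -583$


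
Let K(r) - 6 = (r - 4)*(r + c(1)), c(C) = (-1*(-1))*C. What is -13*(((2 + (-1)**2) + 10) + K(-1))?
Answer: -247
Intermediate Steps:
c(C) = C (c(C) = 1*C = C)
K(r) = 6 + (1 + r)*(-4 + r) (K(r) = 6 + (r - 4)*(r + 1) = 6 + (-4 + r)*(1 + r) = 6 + (1 + r)*(-4 + r))
-13*(((2 + (-1)**2) + 10) + K(-1)) = -13*(((2 + (-1)**2) + 10) + (2 + (-1)**2 - 3*(-1))) = -13*(((2 + 1) + 10) + (2 + 1 + 3)) = -13*((3 + 10) + 6) = -13*(13 + 6) = -13*19 = -247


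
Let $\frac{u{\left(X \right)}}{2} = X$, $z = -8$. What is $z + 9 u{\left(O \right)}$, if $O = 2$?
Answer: $28$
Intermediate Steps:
$u{\left(X \right)} = 2 X$
$z + 9 u{\left(O \right)} = -8 + 9 \cdot 2 \cdot 2 = -8 + 9 \cdot 4 = -8 + 36 = 28$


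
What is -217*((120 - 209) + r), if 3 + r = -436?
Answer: 114576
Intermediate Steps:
r = -439 (r = -3 - 436 = -439)
-217*((120 - 209) + r) = -217*((120 - 209) - 439) = -217*(-89 - 439) = -217*(-528) = 114576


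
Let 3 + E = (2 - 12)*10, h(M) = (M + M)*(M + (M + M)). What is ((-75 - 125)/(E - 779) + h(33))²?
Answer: 8303583980836/194481 ≈ 4.2696e+7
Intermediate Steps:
h(M) = 6*M² (h(M) = (2*M)*(M + 2*M) = (2*M)*(3*M) = 6*M²)
E = -103 (E = -3 + (2 - 12)*10 = -3 - 10*10 = -3 - 100 = -103)
((-75 - 125)/(E - 779) + h(33))² = ((-75 - 125)/(-103 - 779) + 6*33²)² = (-200/(-882) + 6*1089)² = (-200*(-1/882) + 6534)² = (100/441 + 6534)² = (2881594/441)² = 8303583980836/194481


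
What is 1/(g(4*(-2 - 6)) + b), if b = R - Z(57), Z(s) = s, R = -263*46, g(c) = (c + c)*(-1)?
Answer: -1/12091 ≈ -8.2706e-5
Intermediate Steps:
g(c) = -2*c (g(c) = (2*c)*(-1) = -2*c)
R = -12098
b = -12155 (b = -12098 - 1*57 = -12098 - 57 = -12155)
1/(g(4*(-2 - 6)) + b) = 1/(-8*(-2 - 6) - 12155) = 1/(-8*(-8) - 12155) = 1/(-2*(-32) - 12155) = 1/(64 - 12155) = 1/(-12091) = -1/12091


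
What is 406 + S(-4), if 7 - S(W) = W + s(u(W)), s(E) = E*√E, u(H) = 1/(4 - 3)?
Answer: 416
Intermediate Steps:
u(H) = 1 (u(H) = 1/1 = 1)
s(E) = E^(3/2)
S(W) = 6 - W (S(W) = 7 - (W + 1^(3/2)) = 7 - (W + 1) = 7 - (1 + W) = 7 + (-1 - W) = 6 - W)
406 + S(-4) = 406 + (6 - 1*(-4)) = 406 + (6 + 4) = 406 + 10 = 416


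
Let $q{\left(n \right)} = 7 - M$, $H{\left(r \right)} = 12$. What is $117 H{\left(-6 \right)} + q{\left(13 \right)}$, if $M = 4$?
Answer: $1407$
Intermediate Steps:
$q{\left(n \right)} = 3$ ($q{\left(n \right)} = 7 - 4 = 3$)
$117 H{\left(-6 \right)} + q{\left(13 \right)} = 117 \cdot 12 + 3 = 1404 + 3 = 1407$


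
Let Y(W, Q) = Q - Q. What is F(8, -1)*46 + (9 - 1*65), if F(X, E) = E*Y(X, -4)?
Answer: -56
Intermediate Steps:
Y(W, Q) = 0
F(X, E) = 0 (F(X, E) = E*0 = 0)
F(8, -1)*46 + (9 - 1*65) = 0*46 + (9 - 1*65) = 0 + (9 - 65) = 0 - 56 = -56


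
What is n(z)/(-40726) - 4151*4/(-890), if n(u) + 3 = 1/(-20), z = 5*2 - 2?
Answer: 1352434437/72492280 ≈ 18.656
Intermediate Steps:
z = 8 (z = 10 - 2 = 8)
n(u) = -61/20 (n(u) = -3 + 1/(-20) = -3 - 1/20 = -61/20)
n(z)/(-40726) - 4151*4/(-890) = -61/20/(-40726) - 4151*4/(-890) = -61/20*(-1/40726) - 16604*(-1/890) = 61/814520 + 8302/445 = 1352434437/72492280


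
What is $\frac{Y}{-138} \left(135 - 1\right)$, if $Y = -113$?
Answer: $\frac{7571}{69} \approx 109.72$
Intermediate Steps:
$\frac{Y}{-138} \left(135 - 1\right) = - \frac{113}{-138} \left(135 - 1\right) = \left(-113\right) \left(- \frac{1}{138}\right) \left(135 + \left(-1 + 0\right)\right) = \frac{113 \left(135 - 1\right)}{138} = \frac{113}{138} \cdot 134 = \frac{7571}{69}$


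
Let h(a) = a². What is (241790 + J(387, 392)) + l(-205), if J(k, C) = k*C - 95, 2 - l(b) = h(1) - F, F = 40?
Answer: 393440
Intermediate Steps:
l(b) = 41 (l(b) = 2 - (1² - 1*40) = 2 - (1 - 40) = 2 - 1*(-39) = 2 + 39 = 41)
J(k, C) = -95 + C*k (J(k, C) = C*k - 95 = -95 + C*k)
(241790 + J(387, 392)) + l(-205) = (241790 + (-95 + 392*387)) + 41 = (241790 + (-95 + 151704)) + 41 = (241790 + 151609) + 41 = 393399 + 41 = 393440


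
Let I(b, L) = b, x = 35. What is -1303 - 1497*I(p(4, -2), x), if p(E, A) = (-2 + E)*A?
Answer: 4685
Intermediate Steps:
p(E, A) = A*(-2 + E)
-1303 - 1497*I(p(4, -2), x) = -1303 - (-2994)*(-2 + 4) = -1303 - (-2994)*2 = -1303 - 1497*(-4) = -1303 + 5988 = 4685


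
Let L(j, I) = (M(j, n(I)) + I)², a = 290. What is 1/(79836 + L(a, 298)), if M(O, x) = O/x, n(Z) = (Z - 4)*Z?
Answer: 1918965636/323618150590585 ≈ 5.9297e-6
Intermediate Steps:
n(Z) = Z*(-4 + Z) (n(Z) = (-4 + Z)*Z = Z*(-4 + Z))
L(j, I) = (I + j/(I*(-4 + I)))² (L(j, I) = (j/((I*(-4 + I))) + I)² = (j*(1/(I*(-4 + I))) + I)² = (j/(I*(-4 + I)) + I)² = (I + j/(I*(-4 + I)))²)
1/(79836 + L(a, 298)) = 1/(79836 + (298 + 290/(298*(-4 + 298)))²) = 1/(79836 + (298 + 290*(1/298)/294)²) = 1/(79836 + (298 + 290*(1/298)*(1/294))²) = 1/(79836 + (298 + 145/43806)²) = 1/(79836 + (13054333/43806)²) = 1/(79836 + 170415610074889/1918965636) = 1/(323618150590585/1918965636) = 1918965636/323618150590585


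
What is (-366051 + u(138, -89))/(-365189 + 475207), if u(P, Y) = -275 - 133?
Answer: -366459/110018 ≈ -3.3309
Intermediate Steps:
u(P, Y) = -408
(-366051 + u(138, -89))/(-365189 + 475207) = (-366051 - 408)/(-365189 + 475207) = -366459/110018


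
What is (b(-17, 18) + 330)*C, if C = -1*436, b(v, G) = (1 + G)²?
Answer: -301276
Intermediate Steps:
C = -436
(b(-17, 18) + 330)*C = ((1 + 18)² + 330)*(-436) = (19² + 330)*(-436) = (361 + 330)*(-436) = 691*(-436) = -301276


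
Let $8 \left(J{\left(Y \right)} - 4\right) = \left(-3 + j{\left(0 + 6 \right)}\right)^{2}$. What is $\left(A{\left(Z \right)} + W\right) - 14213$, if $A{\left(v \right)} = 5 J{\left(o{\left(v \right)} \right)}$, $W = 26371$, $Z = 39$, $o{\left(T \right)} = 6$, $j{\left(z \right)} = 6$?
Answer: $\frac{97469}{8} \approx 12184.0$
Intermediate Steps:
$J{\left(Y \right)} = \frac{41}{8}$ ($J{\left(Y \right)} = 4 + \frac{\left(-3 + 6\right)^{2}}{8} = 4 + \frac{3^{2}}{8} = 4 + \frac{1}{8} \cdot 9 = 4 + \frac{9}{8} = \frac{41}{8}$)
$A{\left(v \right)} = \frac{205}{8}$ ($A{\left(v \right)} = 5 \cdot \frac{41}{8} = \frac{205}{8}$)
$\left(A{\left(Z \right)} + W\right) - 14213 = \left(\frac{205}{8} + 26371\right) - 14213 = \frac{211173}{8} - 14213 = \frac{97469}{8}$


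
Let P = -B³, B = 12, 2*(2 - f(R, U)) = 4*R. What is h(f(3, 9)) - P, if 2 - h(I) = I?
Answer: 1734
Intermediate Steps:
f(R, U) = 2 - 2*R
h(I) = 2 - I
P = -1728 (P = -1*12³ = -1*1728 = -1728)
h(f(3, 9)) - P = (2 - (2 - 2*3)) - 1*(-1728) = (2 - (2 - 6)) + 1728 = (2 - 1*(-4)) + 1728 = (2 + 4) + 1728 = 6 + 1728 = 1734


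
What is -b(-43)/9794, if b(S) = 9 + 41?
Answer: -25/4897 ≈ -0.0051052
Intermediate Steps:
b(S) = 50
-b(-43)/9794 = -50/9794 = -1*25/4897 = -25/4897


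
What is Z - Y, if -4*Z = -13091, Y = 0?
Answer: 13091/4 ≈ 3272.8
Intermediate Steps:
Z = 13091/4 (Z = -¼*(-13091) = 13091/4 ≈ 3272.8)
Z - Y = 13091/4 - 1*0 = 13091/4 + 0 = 13091/4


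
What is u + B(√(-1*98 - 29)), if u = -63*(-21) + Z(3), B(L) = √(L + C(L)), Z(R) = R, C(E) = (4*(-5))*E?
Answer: 1326 + √19*127^(¼)*√(-I) ≈ 1336.3 - 10.347*I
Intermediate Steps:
C(E) = -20*E
B(L) = √19*√(-L) (B(L) = √(L - 20*L) = √(-19*L) = √19*√(-L))
u = 1326 (u = -63*(-21) + 3 = 1323 + 3 = 1326)
u + B(√(-1*98 - 29)) = 1326 + √19*√(-√(-1*98 - 29)) = 1326 + √19*√(-√(-98 - 29)) = 1326 + √19*√(-√(-127)) = 1326 + √19*√(-I*√127) = 1326 + √19*(127^(¼)*√(-I)) = 1326 + √19*127^(¼)*√(-I)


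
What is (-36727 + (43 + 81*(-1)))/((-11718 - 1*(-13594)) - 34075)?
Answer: 12255/10733 ≈ 1.1418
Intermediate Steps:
(-36727 + (43 + 81*(-1)))/((-11718 - 1*(-13594)) - 34075) = (-36727 + (43 - 81))/((-11718 + 13594) - 34075) = (-36727 - 38)/(1876 - 34075) = -36765/(-32199) = -36765*(-1/32199) = 12255/10733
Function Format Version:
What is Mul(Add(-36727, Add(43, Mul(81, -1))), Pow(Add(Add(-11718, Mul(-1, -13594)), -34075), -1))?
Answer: Rational(12255, 10733) ≈ 1.1418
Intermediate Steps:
Mul(Add(-36727, Add(43, Mul(81, -1))), Pow(Add(Add(-11718, Mul(-1, -13594)), -34075), -1)) = Mul(Add(-36727, Add(43, -81)), Pow(Add(Add(-11718, 13594), -34075), -1)) = Mul(Add(-36727, -38), Pow(Add(1876, -34075), -1)) = Mul(-36765, Pow(-32199, -1)) = Mul(-36765, Rational(-1, 32199)) = Rational(12255, 10733)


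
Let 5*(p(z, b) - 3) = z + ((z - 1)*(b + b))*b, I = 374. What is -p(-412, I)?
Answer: 115537973/5 ≈ 2.3108e+7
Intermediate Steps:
p(z, b) = 3 + z/5 + 2*b²*(-1 + z)/5 (p(z, b) = 3 + (z + ((z - 1)*(b + b))*b)/5 = 3 + (z + ((-1 + z)*(2*b))*b)/5 = 3 + (z + (2*b*(-1 + z))*b)/5 = 3 + (z + 2*b²*(-1 + z))/5 = 3 + (z/5 + 2*b²*(-1 + z)/5) = 3 + z/5 + 2*b²*(-1 + z)/5)
-p(-412, I) = -(3 - ⅖*374² + (⅕)*(-412) + (⅖)*(-412)*374²) = -(3 - ⅖*139876 - 412/5 + (⅖)*(-412)*139876) = -(3 - 279752/5 - 412/5 - 115257824/5) = -1*(-115537973/5) = 115537973/5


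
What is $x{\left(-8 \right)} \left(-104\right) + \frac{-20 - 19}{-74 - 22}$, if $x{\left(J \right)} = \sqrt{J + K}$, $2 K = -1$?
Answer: $\frac{13}{32} - 52 i \sqrt{34} \approx 0.40625 - 303.21 i$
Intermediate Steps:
$K = - \frac{1}{2}$ ($K = \frac{1}{2} \left(-1\right) = - \frac{1}{2} \approx -0.5$)
$x{\left(J \right)} = \sqrt{- \frac{1}{2} + J}$ ($x{\left(J \right)} = \sqrt{J - \frac{1}{2}} = \sqrt{- \frac{1}{2} + J}$)
$x{\left(-8 \right)} \left(-104\right) + \frac{-20 - 19}{-74 - 22} = \frac{\sqrt{-2 + 4 \left(-8\right)}}{2} \left(-104\right) + \frac{-20 - 19}{-74 - 22} = \frac{\sqrt{-2 - 32}}{2} \left(-104\right) - \frac{39}{-96} = \frac{\sqrt{-34}}{2} \left(-104\right) - - \frac{13}{32} = \frac{i \sqrt{34}}{2} \left(-104\right) + \frac{13}{32} = - 52 i \sqrt{34} + \frac{13}{32} = \frac{13}{32} - 52 i \sqrt{34}$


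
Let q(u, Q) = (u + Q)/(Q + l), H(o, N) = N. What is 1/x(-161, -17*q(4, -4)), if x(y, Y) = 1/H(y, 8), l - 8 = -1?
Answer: 8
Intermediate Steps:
l = 7 (l = 8 - 1 = 7)
q(u, Q) = (Q + u)/(7 + Q) (q(u, Q) = (u + Q)/(Q + 7) = (Q + u)/(7 + Q))
x(y, Y) = 1/8
1/x(-161, -17*q(4, -4)) = 1/(1/8) = 8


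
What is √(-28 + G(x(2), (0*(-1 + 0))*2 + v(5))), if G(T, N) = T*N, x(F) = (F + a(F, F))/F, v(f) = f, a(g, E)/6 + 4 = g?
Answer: I*√53 ≈ 7.2801*I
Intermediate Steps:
a(g, E) = -24 + 6*g
x(F) = (-24 + 7*F)/F (x(F) = (F + (-24 + 6*F))/F = (-24 + 7*F)/F)
G(T, N) = N*T
√(-28 + G(x(2), (0*(-1 + 0))*2 + v(5))) = √(-28 + ((0*(-1 + 0))*2 + 5)*(7 - 24/2)) = √(-28 + ((0*(-1))*2 + 5)*(7 - 24*½)) = √(-28 + (0*2 + 5)*(7 - 12)) = √(-28 + (0 + 5)*(-5)) = √(-28 + 5*(-5)) = √(-28 - 25) = √(-53) = I*√53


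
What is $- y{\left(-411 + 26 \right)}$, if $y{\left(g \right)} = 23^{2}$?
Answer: $-529$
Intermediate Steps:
$y{\left(g \right)} = 529$
$- y{\left(-411 + 26 \right)} = \left(-1\right) 529 = -529$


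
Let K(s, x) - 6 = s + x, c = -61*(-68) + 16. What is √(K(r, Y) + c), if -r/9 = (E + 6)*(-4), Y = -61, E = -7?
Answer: √4073 ≈ 63.820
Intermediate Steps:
r = -36 (r = -9*(-7 + 6)*(-4) = -(-9)*(-4) = -9*4 = -36)
c = 4164 (c = 4148 + 16 = 4164)
K(s, x) = 6 + s + x (K(s, x) = 6 + (s + x) = 6 + s + x)
√(K(r, Y) + c) = √((6 - 36 - 61) + 4164) = √(-91 + 4164) = √4073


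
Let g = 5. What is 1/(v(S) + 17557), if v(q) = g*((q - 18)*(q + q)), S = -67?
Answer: 1/74507 ≈ 1.3422e-5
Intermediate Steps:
v(q) = 10*q*(-18 + q) (v(q) = 5*((q - 18)*(q + q)) = 5*((-18 + q)*(2*q)) = 5*(2*q*(-18 + q)) = 10*q*(-18 + q))
1/(v(S) + 17557) = 1/(10*(-67)*(-18 - 67) + 17557) = 1/(10*(-67)*(-85) + 17557) = 1/(56950 + 17557) = 1/74507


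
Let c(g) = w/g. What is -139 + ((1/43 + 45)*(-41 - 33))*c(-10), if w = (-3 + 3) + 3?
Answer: 185011/215 ≈ 860.52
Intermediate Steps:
w = 3 (w = 0 + 3 = 3)
c(g) = 3/g
-139 + ((1/43 + 45)*(-41 - 33))*c(-10) = -139 + ((1/43 + 45)*(-41 - 33))*(3/(-10)) = -139 + ((1/43 + 45)*(-74))*(3*(-⅒)) = -139 + ((1936/43)*(-74))*(-3/10) = -139 - 143264/43*(-3/10) = -139 + 214896/215 = 185011/215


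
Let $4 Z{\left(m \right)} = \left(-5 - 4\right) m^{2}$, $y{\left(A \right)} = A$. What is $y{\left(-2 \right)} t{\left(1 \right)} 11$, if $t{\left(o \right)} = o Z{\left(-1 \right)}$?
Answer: $\frac{99}{2} \approx 49.5$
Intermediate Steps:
$Z{\left(m \right)} = - \frac{9 m^{2}}{4}$ ($Z{\left(m \right)} = \frac{\left(-5 - 4\right) m^{2}}{4} = \frac{\left(-9\right) m^{2}}{4} = - \frac{9 m^{2}}{4}$)
$t{\left(o \right)} = - \frac{9 o}{4}$ ($t{\left(o \right)} = o \left(- \frac{9 \left(-1\right)^{2}}{4}\right) = o \left(\left(- \frac{9}{4}\right) 1\right) = o \left(- \frac{9}{4}\right) = - \frac{9 o}{4}$)
$y{\left(-2 \right)} t{\left(1 \right)} 11 = - 2 \left(\left(- \frac{9}{4}\right) 1\right) 11 = \left(-2\right) \left(- \frac{9}{4}\right) 11 = \frac{9}{2} \cdot 11 = \frac{99}{2}$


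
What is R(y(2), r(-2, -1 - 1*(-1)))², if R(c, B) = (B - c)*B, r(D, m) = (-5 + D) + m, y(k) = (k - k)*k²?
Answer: 2401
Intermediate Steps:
y(k) = 0 (y(k) = 0*k² = 0)
r(D, m) = -5 + D + m
R(c, B) = B*(B - c)
R(y(2), r(-2, -1 - 1*(-1)))² = ((-5 - 2 + (-1 - 1*(-1)))*((-5 - 2 + (-1 - 1*(-1))) - 1*0))² = ((-5 - 2 + (-1 + 1))*((-5 - 2 + (-1 + 1)) + 0))² = ((-5 - 2 + 0)*((-5 - 2 + 0) + 0))² = (-7*(-7 + 0))² = (-7*(-7))² = 49² = 2401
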